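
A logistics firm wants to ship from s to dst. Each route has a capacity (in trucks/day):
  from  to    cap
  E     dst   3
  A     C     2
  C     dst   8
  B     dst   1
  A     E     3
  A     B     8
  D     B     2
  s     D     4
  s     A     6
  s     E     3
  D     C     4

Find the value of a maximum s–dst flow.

Augment s->E->dst: bottleneck 3. Total 3.
Augment s->D->C->dst: bottleneck 4. Total 7.
Augment s->A->B->dst: bottleneck 1. Total 8.
Augment s->A->C->dst: bottleneck 2. Total 10.
No augmenting path remains in the residual graph.

10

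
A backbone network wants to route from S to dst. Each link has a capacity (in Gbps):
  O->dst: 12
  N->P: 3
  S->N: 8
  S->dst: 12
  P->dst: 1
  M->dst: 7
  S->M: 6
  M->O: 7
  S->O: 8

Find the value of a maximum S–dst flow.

27

Augment S->dst: bottleneck 12. Total 12.
Augment S->M->dst: bottleneck 6. Total 18.
Augment S->O->dst: bottleneck 8. Total 26.
Augment S->N->P->dst: bottleneck 1. Total 27.
No augmenting path remains in the residual graph.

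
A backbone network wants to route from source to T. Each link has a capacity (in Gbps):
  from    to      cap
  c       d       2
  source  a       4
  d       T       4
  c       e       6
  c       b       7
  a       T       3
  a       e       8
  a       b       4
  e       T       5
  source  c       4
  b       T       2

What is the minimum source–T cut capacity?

Max flow = 8 (via 3 augmenting paths).
In the residual at optimum, the set reachable from source is {source}.
Cut edges: source→a (cap 4), source→c (cap 4). Sum = 8.

8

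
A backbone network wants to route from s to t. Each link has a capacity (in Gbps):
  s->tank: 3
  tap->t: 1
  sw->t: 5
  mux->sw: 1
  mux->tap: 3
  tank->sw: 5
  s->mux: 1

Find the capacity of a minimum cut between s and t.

Max flow = 4 (via 2 augmenting paths).
In the residual at optimum, the set reachable from s is {s}.
Cut edges: s->mux (cap 1), s->tank (cap 3). Sum = 4.

4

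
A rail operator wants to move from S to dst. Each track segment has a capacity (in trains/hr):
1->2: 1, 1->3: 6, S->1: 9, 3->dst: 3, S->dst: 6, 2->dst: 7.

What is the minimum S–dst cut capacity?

10

Max flow = 10 (via 3 augmenting paths).
In the residual at optimum, the set reachable from S is {1, 3, S}.
Cut edges: S->dst (cap 6), 1->2 (cap 1), 3->dst (cap 3). Sum = 10.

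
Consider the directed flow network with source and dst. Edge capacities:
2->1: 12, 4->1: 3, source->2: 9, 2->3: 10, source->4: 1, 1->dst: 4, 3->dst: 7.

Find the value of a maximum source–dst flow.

Augment source->4->1->dst: bottleneck 1. Total 1.
Augment source->2->1->dst: bottleneck 3. Total 4.
Augment source->2->3->dst: bottleneck 6. Total 10.
No augmenting path remains in the residual graph.

10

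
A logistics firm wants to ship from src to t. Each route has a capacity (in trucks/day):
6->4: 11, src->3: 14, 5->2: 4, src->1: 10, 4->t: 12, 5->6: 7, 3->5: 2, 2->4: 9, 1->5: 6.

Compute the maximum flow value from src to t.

Augment src->3->5->2->4->t: bottleneck 2. Total 2.
Augment src->1->5->2->4->t: bottleneck 2. Total 4.
Augment src->1->5->6->4->t: bottleneck 4. Total 8.
No augmenting path remains in the residual graph.

8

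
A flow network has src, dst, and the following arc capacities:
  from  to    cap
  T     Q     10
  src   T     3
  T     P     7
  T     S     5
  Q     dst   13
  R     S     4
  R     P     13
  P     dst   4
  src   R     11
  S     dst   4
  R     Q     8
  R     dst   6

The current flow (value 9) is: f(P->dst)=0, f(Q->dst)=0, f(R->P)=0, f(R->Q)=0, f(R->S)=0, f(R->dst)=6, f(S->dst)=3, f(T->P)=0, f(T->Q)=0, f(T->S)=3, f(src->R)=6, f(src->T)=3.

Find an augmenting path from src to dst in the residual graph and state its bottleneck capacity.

src->R->Q->dst, bottleneck 5

Residual along src->R->Q->dst: src->R: 5, R->Q: 8, Q->dst: 13.
Bottleneck = min = 5.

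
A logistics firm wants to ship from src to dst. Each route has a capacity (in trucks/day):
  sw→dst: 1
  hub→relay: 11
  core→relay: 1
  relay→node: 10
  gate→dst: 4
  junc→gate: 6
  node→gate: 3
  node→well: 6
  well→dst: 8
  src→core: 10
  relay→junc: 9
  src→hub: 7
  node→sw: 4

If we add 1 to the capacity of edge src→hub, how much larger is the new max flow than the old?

1

Original max flow = 8.
After raising cap(src→hub), augmenting paths through that edge carry 1 more unit.
New max flow = 9. Increase = 1.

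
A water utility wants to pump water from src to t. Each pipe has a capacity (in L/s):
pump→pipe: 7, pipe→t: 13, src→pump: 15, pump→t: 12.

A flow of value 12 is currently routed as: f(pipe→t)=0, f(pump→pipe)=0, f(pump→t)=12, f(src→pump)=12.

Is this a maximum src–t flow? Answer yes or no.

Residual path src→pump→pipe→t has bottleneck 3 > 0.
Pushing 3 along it raises the flow to 15, so the given flow is not maximum.

No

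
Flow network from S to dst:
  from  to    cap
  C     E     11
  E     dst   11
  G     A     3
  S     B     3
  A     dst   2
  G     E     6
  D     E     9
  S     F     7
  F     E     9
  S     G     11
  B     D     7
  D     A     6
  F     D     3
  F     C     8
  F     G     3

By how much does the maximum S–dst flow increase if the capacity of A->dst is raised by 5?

Original max flow = 13.
After raising cap(A->dst), augmenting paths through that edge carry 5 more units.
New max flow = 18. Increase = 5.

5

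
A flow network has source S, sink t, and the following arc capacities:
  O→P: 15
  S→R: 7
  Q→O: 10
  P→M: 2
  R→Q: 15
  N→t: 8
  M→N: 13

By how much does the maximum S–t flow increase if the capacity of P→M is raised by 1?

Original max flow = 2.
After raising cap(P→M), augmenting paths through that edge carry 1 more unit.
New max flow = 3. Increase = 1.

1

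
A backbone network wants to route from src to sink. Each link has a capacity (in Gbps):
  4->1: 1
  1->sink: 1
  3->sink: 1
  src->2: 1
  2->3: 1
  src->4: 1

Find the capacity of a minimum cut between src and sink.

2

Max flow = 2 (via 2 augmenting paths).
In the residual at optimum, the set reachable from src is {src}.
Cut edges: src->2 (cap 1), src->4 (cap 1). Sum = 2.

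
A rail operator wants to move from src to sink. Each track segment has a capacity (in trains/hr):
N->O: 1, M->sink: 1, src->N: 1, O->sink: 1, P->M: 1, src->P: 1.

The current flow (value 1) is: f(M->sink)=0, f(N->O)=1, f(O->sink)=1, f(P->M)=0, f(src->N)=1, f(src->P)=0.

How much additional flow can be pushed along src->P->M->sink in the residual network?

1

Residual capacities along the path: src->P: 1, P->M: 1, M->sink: 1.
Minimum is 1.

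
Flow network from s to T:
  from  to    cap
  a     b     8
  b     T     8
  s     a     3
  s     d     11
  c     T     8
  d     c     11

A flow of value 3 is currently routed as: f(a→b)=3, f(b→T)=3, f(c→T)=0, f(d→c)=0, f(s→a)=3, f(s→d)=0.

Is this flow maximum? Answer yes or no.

No

Residual path s→d→c→T has bottleneck 8 > 0.
Pushing 8 along it raises the flow to 11, so the given flow is not maximum.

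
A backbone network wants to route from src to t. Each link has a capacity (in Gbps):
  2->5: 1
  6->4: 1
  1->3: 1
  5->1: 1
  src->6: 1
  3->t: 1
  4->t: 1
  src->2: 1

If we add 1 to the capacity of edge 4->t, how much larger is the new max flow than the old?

Original max flow = 2.
Edge 4->t does not cross the min cut (source side {src}), so extra capacity there cannot help.
New max flow = 2. Increase = 0.

0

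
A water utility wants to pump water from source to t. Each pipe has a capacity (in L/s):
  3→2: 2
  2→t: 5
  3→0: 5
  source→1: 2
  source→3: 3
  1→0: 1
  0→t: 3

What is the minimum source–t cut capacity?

4

Max flow = 4 (via 3 augmenting paths).
In the residual at optimum, the set reachable from source is {1, source}.
Cut edges: source→3 (cap 3), 1→0 (cap 1). Sum = 4.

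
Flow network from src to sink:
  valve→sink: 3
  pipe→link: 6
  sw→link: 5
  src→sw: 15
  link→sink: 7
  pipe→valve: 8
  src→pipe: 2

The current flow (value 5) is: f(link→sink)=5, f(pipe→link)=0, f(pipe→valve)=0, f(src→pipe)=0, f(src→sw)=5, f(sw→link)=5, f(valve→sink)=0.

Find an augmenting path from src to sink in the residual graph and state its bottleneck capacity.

src→pipe→link→sink, bottleneck 2

Residual along src→pipe→link→sink: src→pipe: 2, pipe→link: 6, link→sink: 2.
Bottleneck = min = 2.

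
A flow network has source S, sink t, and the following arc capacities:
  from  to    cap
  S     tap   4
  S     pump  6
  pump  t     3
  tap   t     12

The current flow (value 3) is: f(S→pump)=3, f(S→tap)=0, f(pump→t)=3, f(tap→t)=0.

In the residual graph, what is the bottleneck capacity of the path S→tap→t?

4

Residual capacities along the path: S→tap: 4, tap→t: 12.
Minimum is 4.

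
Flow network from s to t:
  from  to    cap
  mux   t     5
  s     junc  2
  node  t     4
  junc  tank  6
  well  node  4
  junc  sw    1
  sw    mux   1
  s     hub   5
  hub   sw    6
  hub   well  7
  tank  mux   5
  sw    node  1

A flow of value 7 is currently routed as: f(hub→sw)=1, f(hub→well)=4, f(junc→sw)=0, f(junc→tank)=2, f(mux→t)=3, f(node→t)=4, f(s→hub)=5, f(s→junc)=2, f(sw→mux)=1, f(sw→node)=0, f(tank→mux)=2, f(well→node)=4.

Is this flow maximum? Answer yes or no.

Residual reachable from s: {s}; t is not reachable.
Saturated cut: s→hub, s→junc with total capacity 7 = current flow value. Flow is maximum.

Yes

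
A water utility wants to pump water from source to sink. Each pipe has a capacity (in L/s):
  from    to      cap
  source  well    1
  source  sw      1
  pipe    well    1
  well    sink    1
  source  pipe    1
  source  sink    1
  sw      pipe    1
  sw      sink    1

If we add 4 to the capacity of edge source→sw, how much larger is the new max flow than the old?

0

Original max flow = 3.
Even with extra capacity on source→sw, another cut of capacity 3 remains binding.
New max flow = 3. Increase = 0.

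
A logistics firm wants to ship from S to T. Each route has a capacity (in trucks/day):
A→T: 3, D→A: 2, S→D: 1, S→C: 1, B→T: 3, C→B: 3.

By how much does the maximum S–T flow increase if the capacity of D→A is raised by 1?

0

Original max flow = 2.
Edge D→A does not cross the min cut (source side {S}), so extra capacity there cannot help.
New max flow = 2. Increase = 0.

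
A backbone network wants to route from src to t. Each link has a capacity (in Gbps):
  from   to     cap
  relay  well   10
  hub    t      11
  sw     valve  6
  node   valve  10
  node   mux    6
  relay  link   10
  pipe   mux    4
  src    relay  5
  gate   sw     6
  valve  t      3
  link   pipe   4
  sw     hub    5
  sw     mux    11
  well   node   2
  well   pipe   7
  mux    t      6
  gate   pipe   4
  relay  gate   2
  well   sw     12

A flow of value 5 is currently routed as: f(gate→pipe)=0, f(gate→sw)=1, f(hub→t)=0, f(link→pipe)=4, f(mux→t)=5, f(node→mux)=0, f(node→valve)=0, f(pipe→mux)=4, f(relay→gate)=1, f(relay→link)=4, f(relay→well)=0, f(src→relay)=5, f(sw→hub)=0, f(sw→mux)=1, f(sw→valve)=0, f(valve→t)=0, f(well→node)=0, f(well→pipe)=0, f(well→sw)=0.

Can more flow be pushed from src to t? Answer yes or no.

No

Residual reachable from src: {src}; t is not reachable.
Saturated cut: src→relay with total capacity 5 = current flow value. Flow is maximum.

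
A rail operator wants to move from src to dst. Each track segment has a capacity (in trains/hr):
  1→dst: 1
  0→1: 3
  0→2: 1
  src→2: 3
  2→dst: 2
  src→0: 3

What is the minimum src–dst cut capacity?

Max flow = 3 (via 2 augmenting paths).
In the residual at optimum, the set reachable from src is {0, 1, 2, src}.
Cut edges: 1→dst (cap 1), 2→dst (cap 2). Sum = 3.

3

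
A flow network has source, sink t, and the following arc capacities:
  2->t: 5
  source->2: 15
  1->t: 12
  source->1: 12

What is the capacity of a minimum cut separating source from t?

17

Max flow = 17 (via 2 augmenting paths).
In the residual at optimum, the set reachable from source is {2, source}.
Cut edges: source->1 (cap 12), 2->t (cap 5). Sum = 17.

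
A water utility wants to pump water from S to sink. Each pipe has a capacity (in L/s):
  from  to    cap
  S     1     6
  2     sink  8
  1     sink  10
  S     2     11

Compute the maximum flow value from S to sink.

Augment S→1→sink: bottleneck 6. Total 6.
Augment S→2→sink: bottleneck 8. Total 14.
No augmenting path remains in the residual graph.

14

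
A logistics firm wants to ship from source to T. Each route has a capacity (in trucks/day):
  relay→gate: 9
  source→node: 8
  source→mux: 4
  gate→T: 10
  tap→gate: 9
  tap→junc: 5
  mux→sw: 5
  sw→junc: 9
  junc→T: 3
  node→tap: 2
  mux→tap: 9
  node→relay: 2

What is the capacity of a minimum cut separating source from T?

8

Max flow = 8 (via 4 augmenting paths).
In the residual at optimum, the set reachable from source is {node, source}.
Cut edges: source→mux (cap 4), node→tap (cap 2), node→relay (cap 2). Sum = 8.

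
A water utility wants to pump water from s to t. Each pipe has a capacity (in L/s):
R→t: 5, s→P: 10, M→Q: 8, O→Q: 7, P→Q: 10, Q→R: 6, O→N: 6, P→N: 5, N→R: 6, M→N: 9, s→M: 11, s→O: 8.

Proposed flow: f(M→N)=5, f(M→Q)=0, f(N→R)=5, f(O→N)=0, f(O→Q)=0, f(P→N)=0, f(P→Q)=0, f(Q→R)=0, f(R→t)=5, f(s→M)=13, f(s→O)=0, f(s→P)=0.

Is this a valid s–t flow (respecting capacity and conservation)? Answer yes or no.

Capacity violated on s→M: flow 13 > capacity 11.

No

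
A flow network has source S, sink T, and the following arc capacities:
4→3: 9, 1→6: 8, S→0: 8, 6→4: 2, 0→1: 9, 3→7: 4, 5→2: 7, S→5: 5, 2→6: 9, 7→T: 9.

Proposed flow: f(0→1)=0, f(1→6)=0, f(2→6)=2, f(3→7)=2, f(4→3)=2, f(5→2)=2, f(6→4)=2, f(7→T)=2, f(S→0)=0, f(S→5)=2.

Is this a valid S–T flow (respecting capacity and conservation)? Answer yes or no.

Yes

Every edge has 0 ≤ f(e) ≤ cap(e).
At each intermediate node, inflow equals outflow.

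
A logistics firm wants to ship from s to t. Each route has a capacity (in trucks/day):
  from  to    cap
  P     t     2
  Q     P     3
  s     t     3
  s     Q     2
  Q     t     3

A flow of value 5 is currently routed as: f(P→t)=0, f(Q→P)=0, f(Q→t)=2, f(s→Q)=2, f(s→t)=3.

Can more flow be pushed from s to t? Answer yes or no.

Residual reachable from s: {s}; t is not reachable.
Saturated cut: s→Q, s→t with total capacity 5 = current flow value. Flow is maximum.

No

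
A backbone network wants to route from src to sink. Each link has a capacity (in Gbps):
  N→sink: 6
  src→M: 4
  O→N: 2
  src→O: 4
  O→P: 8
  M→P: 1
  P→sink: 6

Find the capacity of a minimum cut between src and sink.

Max flow = 5 (via 3 augmenting paths).
In the residual at optimum, the set reachable from src is {M, src}.
Cut edges: src→O (cap 4), M→P (cap 1). Sum = 5.

5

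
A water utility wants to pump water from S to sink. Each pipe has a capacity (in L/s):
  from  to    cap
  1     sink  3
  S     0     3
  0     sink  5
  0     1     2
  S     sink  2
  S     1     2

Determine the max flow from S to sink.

Augment S->sink: bottleneck 2. Total 2.
Augment S->0->sink: bottleneck 3. Total 5.
Augment S->1->sink: bottleneck 2. Total 7.
No augmenting path remains in the residual graph.

7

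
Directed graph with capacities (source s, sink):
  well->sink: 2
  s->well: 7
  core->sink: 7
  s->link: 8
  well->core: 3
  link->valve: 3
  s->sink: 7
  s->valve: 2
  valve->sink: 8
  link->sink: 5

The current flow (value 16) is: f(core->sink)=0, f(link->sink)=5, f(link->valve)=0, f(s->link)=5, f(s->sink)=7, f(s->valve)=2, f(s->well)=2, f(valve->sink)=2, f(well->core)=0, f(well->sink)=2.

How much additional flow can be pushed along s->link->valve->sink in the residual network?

Residual capacities along the path: s->link: 3, link->valve: 3, valve->sink: 6.
Minimum is 3.

3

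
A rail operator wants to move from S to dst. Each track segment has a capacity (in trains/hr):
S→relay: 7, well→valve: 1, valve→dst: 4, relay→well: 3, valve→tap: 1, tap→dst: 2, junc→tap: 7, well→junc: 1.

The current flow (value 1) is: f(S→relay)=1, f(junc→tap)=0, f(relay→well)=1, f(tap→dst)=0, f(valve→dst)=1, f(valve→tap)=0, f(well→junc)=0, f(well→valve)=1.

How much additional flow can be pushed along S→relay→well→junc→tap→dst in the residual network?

1

Residual capacities along the path: S→relay: 6, relay→well: 2, well→junc: 1, junc→tap: 7, tap→dst: 2.
Minimum is 1.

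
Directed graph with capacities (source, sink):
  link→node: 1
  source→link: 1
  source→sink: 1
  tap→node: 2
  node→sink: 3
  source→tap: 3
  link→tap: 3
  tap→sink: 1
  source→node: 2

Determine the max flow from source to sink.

Augment source→sink: bottleneck 1. Total 1.
Augment source→tap→sink: bottleneck 1. Total 2.
Augment source→node→sink: bottleneck 2. Total 4.
Augment source→link→node→sink: bottleneck 1. Total 5.
No augmenting path remains in the residual graph.

5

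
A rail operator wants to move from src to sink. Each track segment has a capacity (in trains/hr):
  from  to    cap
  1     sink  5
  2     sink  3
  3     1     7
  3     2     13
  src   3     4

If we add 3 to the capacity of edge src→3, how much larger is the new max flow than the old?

Original max flow = 4.
After raising cap(src→3), augmenting paths through that edge carry 3 more units.
New max flow = 7. Increase = 3.

3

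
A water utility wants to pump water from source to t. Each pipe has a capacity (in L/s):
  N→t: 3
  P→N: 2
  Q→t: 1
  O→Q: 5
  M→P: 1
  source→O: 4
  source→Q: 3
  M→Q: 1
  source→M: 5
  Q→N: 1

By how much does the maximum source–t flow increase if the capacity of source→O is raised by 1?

Original max flow = 3.
Edge source→O does not cross the min cut (source side {M, O, Q, source}), so extra capacity there cannot help.
New max flow = 3. Increase = 0.

0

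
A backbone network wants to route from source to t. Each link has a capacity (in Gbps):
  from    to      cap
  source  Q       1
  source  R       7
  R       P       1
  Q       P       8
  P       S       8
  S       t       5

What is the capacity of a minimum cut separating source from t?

2

Max flow = 2 (via 2 augmenting paths).
In the residual at optimum, the set reachable from source is {R, source}.
Cut edges: source→Q (cap 1), R→P (cap 1). Sum = 2.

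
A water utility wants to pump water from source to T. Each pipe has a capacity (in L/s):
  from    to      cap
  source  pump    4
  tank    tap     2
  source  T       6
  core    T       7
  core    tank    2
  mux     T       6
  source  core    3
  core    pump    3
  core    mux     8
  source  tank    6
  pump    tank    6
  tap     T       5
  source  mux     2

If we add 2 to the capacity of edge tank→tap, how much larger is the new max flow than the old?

Original max flow = 13.
After raising cap(tank→tap), augmenting paths through that edge carry 2 more units.
New max flow = 15. Increase = 2.

2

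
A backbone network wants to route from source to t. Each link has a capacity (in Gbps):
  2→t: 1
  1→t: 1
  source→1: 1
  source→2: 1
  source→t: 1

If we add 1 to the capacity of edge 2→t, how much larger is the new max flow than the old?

Original max flow = 3.
Edge 2→t does not cross the min cut (source side {source}), so extra capacity there cannot help.
New max flow = 3. Increase = 0.

0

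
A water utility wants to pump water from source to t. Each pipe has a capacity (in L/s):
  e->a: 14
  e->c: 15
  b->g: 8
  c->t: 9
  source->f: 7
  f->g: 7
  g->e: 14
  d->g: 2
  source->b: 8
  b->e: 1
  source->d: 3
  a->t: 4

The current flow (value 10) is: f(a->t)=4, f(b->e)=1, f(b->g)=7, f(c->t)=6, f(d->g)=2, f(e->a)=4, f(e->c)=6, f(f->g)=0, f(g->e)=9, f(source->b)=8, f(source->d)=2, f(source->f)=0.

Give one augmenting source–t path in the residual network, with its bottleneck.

source->f->g->e->c->t, bottleneck 3

Residual along source->f->g->e->c->t: source->f: 7, f->g: 7, g->e: 5, e->c: 9, c->t: 3.
Bottleneck = min = 3.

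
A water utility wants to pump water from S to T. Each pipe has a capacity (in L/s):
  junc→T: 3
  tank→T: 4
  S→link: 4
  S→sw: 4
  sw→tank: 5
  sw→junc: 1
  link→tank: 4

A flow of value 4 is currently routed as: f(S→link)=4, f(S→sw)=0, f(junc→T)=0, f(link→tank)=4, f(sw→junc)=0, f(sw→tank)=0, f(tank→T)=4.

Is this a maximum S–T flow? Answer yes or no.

Residual path S→sw→junc→T has bottleneck 1 > 0.
Pushing 1 along it raises the flow to 5, so the given flow is not maximum.

No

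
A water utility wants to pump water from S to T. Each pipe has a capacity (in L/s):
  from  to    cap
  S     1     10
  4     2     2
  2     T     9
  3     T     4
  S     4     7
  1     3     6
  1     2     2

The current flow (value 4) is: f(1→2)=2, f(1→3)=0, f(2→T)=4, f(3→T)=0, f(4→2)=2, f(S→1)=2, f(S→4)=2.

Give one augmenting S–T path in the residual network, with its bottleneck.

S→1→3→T, bottleneck 4

Residual along S→1→3→T: S→1: 8, 1→3: 6, 3→T: 4.
Bottleneck = min = 4.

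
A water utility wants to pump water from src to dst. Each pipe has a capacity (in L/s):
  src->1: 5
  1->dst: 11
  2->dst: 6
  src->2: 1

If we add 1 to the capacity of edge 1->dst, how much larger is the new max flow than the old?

0

Original max flow = 6.
Edge 1->dst does not cross the min cut (source side {src}), so extra capacity there cannot help.
New max flow = 6. Increase = 0.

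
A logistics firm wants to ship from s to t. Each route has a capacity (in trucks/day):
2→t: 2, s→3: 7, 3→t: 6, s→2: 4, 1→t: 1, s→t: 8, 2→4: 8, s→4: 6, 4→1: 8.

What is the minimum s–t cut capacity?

17

Max flow = 17 (via 4 augmenting paths).
In the residual at optimum, the set reachable from s is {1, 2, 3, 4, s}.
Cut edges: s→t (cap 8), 3→t (cap 6), 2→t (cap 2), 1→t (cap 1). Sum = 17.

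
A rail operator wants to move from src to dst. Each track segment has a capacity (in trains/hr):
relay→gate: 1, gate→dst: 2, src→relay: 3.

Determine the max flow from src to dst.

Augment src→relay→gate→dst: bottleneck 1. Total 1.
No augmenting path remains in the residual graph.

1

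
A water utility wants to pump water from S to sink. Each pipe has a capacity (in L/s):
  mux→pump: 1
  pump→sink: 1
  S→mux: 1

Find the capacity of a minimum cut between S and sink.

Max flow = 1 (via 1 augmenting path).
In the residual at optimum, the set reachable from S is {S}.
Cut edges: S→mux (cap 1). Sum = 1.

1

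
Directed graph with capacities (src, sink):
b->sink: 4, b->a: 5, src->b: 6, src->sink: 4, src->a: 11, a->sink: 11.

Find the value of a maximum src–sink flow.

Augment src->sink: bottleneck 4. Total 4.
Augment src->b->sink: bottleneck 4. Total 8.
Augment src->a->sink: bottleneck 11. Total 19.
No augmenting path remains in the residual graph.

19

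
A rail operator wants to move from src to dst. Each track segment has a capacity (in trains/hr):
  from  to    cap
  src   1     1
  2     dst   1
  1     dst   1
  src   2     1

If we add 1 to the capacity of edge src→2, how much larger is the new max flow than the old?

0

Original max flow = 2.
Even with extra capacity on src→2, another cut of capacity 2 remains binding.
New max flow = 2. Increase = 0.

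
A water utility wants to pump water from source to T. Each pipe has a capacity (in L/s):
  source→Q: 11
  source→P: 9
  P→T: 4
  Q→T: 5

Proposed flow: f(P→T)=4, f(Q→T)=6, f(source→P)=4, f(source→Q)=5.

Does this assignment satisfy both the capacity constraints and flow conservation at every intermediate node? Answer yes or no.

No

Capacity violated on Q→T: flow 6 > capacity 5.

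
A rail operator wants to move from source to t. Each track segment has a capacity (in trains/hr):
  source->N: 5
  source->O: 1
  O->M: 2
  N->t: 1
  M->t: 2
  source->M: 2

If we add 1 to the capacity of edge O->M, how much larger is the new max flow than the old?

0

Original max flow = 3.
Edge O->M does not cross the min cut (source side {M, N, O, source}), so extra capacity there cannot help.
New max flow = 3. Increase = 0.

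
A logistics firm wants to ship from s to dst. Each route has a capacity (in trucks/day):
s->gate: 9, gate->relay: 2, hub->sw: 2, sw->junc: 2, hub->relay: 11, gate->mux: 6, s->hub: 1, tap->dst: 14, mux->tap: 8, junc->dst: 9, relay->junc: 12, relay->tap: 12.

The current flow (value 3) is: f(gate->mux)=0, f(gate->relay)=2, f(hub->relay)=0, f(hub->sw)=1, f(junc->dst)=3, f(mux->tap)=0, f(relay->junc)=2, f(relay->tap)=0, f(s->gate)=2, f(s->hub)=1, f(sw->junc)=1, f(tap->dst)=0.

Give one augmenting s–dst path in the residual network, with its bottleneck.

s->gate->mux->tap->dst, bottleneck 6

Residual along s->gate->mux->tap->dst: s->gate: 7, gate->mux: 6, mux->tap: 8, tap->dst: 14.
Bottleneck = min = 6.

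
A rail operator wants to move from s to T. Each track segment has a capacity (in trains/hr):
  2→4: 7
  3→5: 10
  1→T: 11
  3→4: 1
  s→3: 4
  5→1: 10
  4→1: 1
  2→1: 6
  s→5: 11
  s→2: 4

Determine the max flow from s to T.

Augment s→2→1→T: bottleneck 4. Total 4.
Augment s→5→1→T: bottleneck 7. Total 11.
No augmenting path remains in the residual graph.

11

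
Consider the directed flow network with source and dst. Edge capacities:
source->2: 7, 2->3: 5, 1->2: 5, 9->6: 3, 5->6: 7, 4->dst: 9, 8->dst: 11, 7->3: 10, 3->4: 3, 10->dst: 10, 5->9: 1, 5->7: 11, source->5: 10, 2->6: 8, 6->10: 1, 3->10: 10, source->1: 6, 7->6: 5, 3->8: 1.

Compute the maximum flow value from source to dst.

14

Augment source->5->6->10->dst: bottleneck 1. Total 1.
Augment source->2->3->10->dst: bottleneck 5. Total 6.
Augment source->5->7->3->10->dst: bottleneck 4. Total 10.
Augment source->5->7->3->8->dst: bottleneck 1. Total 11.
Augment source->5->7->3->4->dst: bottleneck 3. Total 14.
No augmenting path remains in the residual graph.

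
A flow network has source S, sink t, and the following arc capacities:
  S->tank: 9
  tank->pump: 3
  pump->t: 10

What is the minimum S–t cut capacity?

3

Max flow = 3 (via 1 augmenting path).
In the residual at optimum, the set reachable from S is {S, tank}.
Cut edges: tank->pump (cap 3). Sum = 3.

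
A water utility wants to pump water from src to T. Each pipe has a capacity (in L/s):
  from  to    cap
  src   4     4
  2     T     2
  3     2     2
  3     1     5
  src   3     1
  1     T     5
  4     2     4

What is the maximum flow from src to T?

Augment src->3->1->T: bottleneck 1. Total 1.
Augment src->4->2->T: bottleneck 2. Total 3.
No augmenting path remains in the residual graph.

3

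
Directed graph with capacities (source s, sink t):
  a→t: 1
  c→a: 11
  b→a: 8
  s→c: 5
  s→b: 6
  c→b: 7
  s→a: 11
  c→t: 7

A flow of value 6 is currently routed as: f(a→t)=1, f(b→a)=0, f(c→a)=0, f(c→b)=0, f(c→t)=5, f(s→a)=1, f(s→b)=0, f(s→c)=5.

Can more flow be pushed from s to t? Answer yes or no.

Residual reachable from s: {a, b, s}; t is not reachable.
Saturated cut: s→c, a→t with total capacity 6 = current flow value. Flow is maximum.

No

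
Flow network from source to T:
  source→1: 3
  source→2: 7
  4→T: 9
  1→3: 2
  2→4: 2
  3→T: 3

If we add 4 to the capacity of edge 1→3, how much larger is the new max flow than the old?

Original max flow = 4.
After raising cap(1→3), augmenting paths through that edge carry 1 more unit.
New max flow = 5. Increase = 1.

1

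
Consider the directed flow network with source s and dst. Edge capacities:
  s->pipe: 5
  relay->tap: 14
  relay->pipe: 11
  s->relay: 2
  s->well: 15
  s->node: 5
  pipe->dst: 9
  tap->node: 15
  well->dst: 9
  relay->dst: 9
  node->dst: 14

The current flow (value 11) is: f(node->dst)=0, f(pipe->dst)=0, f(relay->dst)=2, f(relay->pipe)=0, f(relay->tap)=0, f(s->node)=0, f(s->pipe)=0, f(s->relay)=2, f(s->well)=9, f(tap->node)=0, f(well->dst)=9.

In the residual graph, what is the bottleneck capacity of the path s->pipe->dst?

5

Residual capacities along the path: s->pipe: 5, pipe->dst: 9.
Minimum is 5.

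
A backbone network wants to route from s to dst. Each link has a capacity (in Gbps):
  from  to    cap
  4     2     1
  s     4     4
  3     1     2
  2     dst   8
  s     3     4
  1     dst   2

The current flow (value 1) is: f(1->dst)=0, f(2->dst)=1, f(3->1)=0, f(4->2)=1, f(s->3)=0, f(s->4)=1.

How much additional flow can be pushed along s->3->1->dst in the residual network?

Residual capacities along the path: s->3: 4, 3->1: 2, 1->dst: 2.
Minimum is 2.

2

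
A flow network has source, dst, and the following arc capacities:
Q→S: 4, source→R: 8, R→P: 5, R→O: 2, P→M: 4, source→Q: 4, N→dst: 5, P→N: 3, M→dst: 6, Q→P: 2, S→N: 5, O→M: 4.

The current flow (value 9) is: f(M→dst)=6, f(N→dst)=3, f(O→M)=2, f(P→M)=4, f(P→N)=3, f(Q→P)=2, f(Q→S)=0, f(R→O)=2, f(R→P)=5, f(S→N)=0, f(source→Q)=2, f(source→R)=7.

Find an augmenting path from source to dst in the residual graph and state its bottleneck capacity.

source→Q→S→N→dst, bottleneck 2

Residual along source→Q→S→N→dst: source→Q: 2, Q→S: 4, S→N: 5, N→dst: 2.
Bottleneck = min = 2.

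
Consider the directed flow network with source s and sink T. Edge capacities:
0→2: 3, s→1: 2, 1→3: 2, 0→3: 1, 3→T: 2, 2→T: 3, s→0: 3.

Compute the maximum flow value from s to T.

Augment s→0→2→T: bottleneck 3. Total 3.
Augment s→1→3→T: bottleneck 2. Total 5.
No augmenting path remains in the residual graph.

5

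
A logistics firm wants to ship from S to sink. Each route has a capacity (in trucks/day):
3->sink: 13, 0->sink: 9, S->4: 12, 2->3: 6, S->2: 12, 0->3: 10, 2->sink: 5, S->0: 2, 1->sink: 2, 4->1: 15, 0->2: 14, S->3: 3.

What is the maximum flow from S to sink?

Augment S->0->sink: bottleneck 2. Total 2.
Augment S->2->sink: bottleneck 5. Total 7.
Augment S->3->sink: bottleneck 3. Total 10.
Augment S->2->3->sink: bottleneck 6. Total 16.
Augment S->4->1->sink: bottleneck 2. Total 18.
No augmenting path remains in the residual graph.

18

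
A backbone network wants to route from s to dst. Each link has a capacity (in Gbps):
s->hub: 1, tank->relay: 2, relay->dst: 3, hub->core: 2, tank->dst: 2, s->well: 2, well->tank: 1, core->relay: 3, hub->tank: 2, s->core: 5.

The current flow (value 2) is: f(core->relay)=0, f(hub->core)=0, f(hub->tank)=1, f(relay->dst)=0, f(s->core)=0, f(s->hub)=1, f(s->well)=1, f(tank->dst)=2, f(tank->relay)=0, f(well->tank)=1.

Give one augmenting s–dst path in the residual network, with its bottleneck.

Residual along s->core->relay->dst: s->core: 5, core->relay: 3, relay->dst: 3.
Bottleneck = min = 3.

s->core->relay->dst, bottleneck 3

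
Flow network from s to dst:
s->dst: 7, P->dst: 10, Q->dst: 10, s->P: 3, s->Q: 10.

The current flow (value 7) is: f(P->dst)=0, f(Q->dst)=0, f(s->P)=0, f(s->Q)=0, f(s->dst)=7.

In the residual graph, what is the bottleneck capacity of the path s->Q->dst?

10

Residual capacities along the path: s->Q: 10, Q->dst: 10.
Minimum is 10.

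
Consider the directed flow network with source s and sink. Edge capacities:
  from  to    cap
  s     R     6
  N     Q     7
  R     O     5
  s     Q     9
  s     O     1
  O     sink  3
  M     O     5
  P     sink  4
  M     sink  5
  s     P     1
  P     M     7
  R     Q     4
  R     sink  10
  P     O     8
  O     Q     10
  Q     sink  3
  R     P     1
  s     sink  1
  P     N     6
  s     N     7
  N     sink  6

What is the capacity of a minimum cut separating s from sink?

18

Max flow = 18 (via 6 augmenting paths).
In the residual at optimum, the set reachable from s is {N, Q, s}.
Cut edges: s→R (cap 6), s→P (cap 1), s→O (cap 1), s→sink (cap 1), N→sink (cap 6), Q→sink (cap 3). Sum = 18.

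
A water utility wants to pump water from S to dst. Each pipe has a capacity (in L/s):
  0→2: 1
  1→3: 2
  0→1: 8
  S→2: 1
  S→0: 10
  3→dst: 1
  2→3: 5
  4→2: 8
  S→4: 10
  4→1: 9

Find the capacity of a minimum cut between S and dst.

1

Max flow = 1 (via 1 augmenting path).
In the residual at optimum, the set reachable from S is {0, 1, 2, 3, 4, S}.
Cut edges: 3→dst (cap 1). Sum = 1.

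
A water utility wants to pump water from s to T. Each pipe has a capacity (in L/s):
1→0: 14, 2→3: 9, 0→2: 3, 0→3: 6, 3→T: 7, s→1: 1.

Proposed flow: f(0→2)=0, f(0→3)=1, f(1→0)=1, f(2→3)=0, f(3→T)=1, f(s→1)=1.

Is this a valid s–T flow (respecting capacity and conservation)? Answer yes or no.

Yes

Every edge has 0 ≤ f(e) ≤ cap(e).
At each intermediate node, inflow equals outflow.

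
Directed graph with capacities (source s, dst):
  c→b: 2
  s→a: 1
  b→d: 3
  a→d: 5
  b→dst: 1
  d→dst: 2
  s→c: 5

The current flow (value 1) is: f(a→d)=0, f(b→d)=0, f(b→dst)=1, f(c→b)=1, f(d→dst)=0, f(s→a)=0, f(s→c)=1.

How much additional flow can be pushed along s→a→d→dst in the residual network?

Residual capacities along the path: s→a: 1, a→d: 5, d→dst: 2.
Minimum is 1.

1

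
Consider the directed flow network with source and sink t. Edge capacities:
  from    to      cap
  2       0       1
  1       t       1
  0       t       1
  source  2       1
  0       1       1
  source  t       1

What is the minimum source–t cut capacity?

2

Max flow = 2 (via 2 augmenting paths).
In the residual at optimum, the set reachable from source is {source}.
Cut edges: source->2 (cap 1), source->t (cap 1). Sum = 2.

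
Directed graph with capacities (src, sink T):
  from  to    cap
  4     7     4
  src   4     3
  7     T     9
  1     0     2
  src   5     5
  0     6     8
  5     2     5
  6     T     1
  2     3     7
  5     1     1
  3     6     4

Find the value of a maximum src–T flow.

4

Augment src→4→7→T: bottleneck 3. Total 3.
Augment src→5→2→3→6→T: bottleneck 1. Total 4.
No augmenting path remains in the residual graph.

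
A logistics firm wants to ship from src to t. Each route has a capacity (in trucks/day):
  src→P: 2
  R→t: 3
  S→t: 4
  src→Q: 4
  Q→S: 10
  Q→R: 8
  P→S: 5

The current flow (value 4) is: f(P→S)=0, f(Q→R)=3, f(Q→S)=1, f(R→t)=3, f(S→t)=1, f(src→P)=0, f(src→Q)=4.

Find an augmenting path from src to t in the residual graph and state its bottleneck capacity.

src→P→S→t, bottleneck 2

Residual along src→P→S→t: src→P: 2, P→S: 5, S→t: 3.
Bottleneck = min = 2.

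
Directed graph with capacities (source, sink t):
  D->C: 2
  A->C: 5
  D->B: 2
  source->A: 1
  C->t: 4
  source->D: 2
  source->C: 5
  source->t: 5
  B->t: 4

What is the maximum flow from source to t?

Augment source->t: bottleneck 5. Total 5.
Augment source->C->t: bottleneck 4. Total 9.
Augment source->D->B->t: bottleneck 2. Total 11.
No augmenting path remains in the residual graph.

11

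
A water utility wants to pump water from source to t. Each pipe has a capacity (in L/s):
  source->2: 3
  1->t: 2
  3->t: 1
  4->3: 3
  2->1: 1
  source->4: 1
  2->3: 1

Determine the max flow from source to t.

2

Augment source->2->1->t: bottleneck 1. Total 1.
Augment source->2->3->t: bottleneck 1. Total 2.
No augmenting path remains in the residual graph.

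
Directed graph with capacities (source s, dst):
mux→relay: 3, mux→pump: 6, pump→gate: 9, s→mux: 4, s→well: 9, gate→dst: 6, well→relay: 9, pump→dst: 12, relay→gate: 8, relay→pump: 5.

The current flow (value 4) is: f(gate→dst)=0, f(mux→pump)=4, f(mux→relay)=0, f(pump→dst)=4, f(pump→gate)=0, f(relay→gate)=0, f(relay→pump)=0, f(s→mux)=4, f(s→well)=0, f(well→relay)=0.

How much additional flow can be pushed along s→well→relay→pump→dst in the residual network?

5

Residual capacities along the path: s→well: 9, well→relay: 9, relay→pump: 5, pump→dst: 8.
Minimum is 5.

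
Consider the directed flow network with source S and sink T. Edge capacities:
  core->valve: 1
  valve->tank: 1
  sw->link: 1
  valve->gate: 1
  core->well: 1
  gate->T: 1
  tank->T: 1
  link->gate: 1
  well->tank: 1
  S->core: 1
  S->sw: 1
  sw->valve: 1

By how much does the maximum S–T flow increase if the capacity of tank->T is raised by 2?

Original max flow = 2.
Edge tank->T does not cross the min cut (source side {S}), so extra capacity there cannot help.
New max flow = 2. Increase = 0.

0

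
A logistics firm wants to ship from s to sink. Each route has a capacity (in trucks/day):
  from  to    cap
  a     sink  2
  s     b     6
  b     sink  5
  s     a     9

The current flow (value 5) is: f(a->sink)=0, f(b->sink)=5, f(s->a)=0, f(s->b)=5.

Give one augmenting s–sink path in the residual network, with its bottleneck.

s->a->sink, bottleneck 2

Residual along s->a->sink: s->a: 9, a->sink: 2.
Bottleneck = min = 2.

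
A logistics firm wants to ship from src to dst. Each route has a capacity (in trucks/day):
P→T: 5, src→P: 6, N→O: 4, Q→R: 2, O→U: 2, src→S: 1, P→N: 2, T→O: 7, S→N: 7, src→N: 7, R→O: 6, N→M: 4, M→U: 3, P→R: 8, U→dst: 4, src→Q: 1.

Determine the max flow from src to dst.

4

Augment src→N→M→U→dst: bottleneck 3. Total 3.
Augment src→N→O→U→dst: bottleneck 1. Total 4.
No augmenting path remains in the residual graph.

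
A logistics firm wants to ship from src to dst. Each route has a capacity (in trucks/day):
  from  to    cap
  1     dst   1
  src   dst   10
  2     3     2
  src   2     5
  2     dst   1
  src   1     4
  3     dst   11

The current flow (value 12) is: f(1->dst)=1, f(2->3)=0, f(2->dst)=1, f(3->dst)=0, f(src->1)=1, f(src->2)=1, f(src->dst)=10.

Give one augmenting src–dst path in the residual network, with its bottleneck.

src->2->3->dst, bottleneck 2

Residual along src->2->3->dst: src->2: 4, 2->3: 2, 3->dst: 11.
Bottleneck = min = 2.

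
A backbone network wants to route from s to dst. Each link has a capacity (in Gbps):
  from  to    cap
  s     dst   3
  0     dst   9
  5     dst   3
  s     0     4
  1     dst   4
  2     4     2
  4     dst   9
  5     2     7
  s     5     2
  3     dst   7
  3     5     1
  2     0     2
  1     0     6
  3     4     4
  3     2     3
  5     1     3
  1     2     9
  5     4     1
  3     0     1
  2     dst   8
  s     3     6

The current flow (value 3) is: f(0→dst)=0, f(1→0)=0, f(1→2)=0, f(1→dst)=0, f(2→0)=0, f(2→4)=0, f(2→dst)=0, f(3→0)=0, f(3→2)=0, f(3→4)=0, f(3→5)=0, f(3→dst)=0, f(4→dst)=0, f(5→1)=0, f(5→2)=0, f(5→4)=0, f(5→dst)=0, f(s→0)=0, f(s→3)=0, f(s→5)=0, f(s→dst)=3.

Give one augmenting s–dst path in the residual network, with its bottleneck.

s→3→dst, bottleneck 6

Residual along s→3→dst: s→3: 6, 3→dst: 7.
Bottleneck = min = 6.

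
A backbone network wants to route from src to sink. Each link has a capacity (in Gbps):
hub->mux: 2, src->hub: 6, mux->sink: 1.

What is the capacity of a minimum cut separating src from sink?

1

Max flow = 1 (via 1 augmenting path).
In the residual at optimum, the set reachable from src is {hub, mux, src}.
Cut edges: mux->sink (cap 1). Sum = 1.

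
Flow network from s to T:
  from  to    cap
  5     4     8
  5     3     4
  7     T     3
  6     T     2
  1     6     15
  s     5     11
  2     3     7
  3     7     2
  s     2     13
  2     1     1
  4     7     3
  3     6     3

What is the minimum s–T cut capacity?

Max flow = 5 (via 2 augmenting paths).
In the residual at optimum, the set reachable from s is {1, 2, 3, 4, 5, 6, 7, s}.
Cut edges: 7->T (cap 3), 6->T (cap 2). Sum = 5.

5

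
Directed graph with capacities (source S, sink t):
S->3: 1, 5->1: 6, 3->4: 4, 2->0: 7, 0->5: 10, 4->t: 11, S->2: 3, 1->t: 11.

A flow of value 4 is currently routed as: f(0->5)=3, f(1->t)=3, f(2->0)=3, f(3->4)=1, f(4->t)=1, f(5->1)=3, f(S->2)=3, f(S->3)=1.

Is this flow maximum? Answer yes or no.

Yes

Residual reachable from S: {S}; t is not reachable.
Saturated cut: S->3, S->2 with total capacity 4 = current flow value. Flow is maximum.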